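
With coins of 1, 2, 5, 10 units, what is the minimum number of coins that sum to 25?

3

25 − 2×10→5 − 1×5→0
Total coins = 2 + 1 = 3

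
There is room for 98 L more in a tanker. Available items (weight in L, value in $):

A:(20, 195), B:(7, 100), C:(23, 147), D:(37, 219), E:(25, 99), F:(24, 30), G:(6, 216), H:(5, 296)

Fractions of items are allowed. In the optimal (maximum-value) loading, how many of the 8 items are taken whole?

6

Greedy by value/weight ratio, highest first.
Order: H (296/5=59.20) > G (216/6=36.00) > B (100/7=14.29) > A (195/20=9.75) > C (147/23=6.39) > D (219/37=5.92) > E (99/25=3.96) > F (30/24=1.25)
Fill: take H (5 @ 296) → take G (6 @ 216) → take B (7 @ 100) → take A (20 @ 195) → take C (23 @ 147) → take D (37 @ 219); 98/98 used.
6 item(s) taken whole.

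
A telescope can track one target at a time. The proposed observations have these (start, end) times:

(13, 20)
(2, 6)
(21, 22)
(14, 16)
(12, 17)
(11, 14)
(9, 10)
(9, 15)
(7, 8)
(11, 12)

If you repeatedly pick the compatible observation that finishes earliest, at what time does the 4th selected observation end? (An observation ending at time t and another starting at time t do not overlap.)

Greedy by earliest finish: after sorting by end time, pick each interval compatible with the last pick.
Sorted by end: (2,6)  (7,8)  (9,10)  (11,12)  (11,14)  (9,15)  (14,16)  (12,17)  (13,20)  (21,22)
take (2,6); take (7,8); take (9,10); take (11,12); skip (11,14); take (14,16); take (21,22).
Selected: (2,6) (7,8) (9,10) (11,12) (14,16) (21,22)

12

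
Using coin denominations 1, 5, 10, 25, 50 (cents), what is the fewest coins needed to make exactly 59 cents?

59 − 1×50→9 − 1×5→4 − 4×1→0
Total coins = 1 + 1 + 4 = 6

6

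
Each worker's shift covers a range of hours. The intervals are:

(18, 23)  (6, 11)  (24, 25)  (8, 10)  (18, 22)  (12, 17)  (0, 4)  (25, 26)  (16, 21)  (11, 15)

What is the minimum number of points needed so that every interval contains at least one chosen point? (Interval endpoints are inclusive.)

Sort by right endpoint; whenever an interval is uncovered, place a point at its right end.
By right end: [0,4]  [8,10]  [6,11]  [11,15]  [12,17]  [16,21]  [18,22]  [18,23]  [24,25]  [25,26]
[0,4] uncovered → point at 4; [8,10] uncovered → point at 10; [11,15] uncovered → point at 15; [16,21] uncovered → point at 21; [24,25] uncovered → point at 25.
Points: 4, 10, 15, 21, 25 (5 total).

5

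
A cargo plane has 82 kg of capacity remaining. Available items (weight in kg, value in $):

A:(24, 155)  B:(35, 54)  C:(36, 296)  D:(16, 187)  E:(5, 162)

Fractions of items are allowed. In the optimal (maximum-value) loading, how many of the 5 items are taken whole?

4

Order: E (162/5=32.40) > D (187/16=11.69) > C (296/36=8.22) > A (155/24=6.46) > B (54/35=1.54)
Fill: take E (5 @ 162) → take D (16 @ 187) → take C (36 @ 296) → take A (24 @ 155) → take 1/35 of B → 1.54; 82/82 used.
4 item(s) taken whole; one partial (take 1/35 of B).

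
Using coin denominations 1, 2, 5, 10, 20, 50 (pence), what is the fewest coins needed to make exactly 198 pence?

198 = 3×50 + 2×20 + 1×5 + 1×2 + 1×1
Total coins = 3 + 2 + 1 + 1 + 1 = 8

8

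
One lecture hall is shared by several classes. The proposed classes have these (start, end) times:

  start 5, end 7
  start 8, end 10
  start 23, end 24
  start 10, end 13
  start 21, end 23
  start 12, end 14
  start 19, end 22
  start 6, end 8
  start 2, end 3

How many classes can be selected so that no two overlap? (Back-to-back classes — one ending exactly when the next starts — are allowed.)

Sort by end time and greedily take each interval whose start is ≥ the last chosen end.
Sorted by end: (2,3)  (5,7)  (6,8)  (8,10)  (10,13)  (12,14)  (19,22)  (21,23)  (23,24)
take (2,3); take (5,7); skip (6,8); take (8,10); take (10,13); take (19,22); skip (21,23); take (23,24).
Selected 6 classes.

6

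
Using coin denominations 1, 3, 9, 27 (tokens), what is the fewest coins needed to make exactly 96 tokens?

6

Use the largest denomination that fits, subtract, and repeat.
96 = 3×27 + 1×9 + 2×3
Total coins = 3 + 1 + 2 = 6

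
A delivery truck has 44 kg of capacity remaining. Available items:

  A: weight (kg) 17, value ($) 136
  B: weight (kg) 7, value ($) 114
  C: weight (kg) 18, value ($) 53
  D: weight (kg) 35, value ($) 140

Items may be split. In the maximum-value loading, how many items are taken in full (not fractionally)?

2

Sort by value per unit weight and fill in that order.
Order: B (114/7=16.29) > A (136/17=8.00) > D (140/35=4.00) > C (53/18=2.94)
Fill: take B (7 @ 114) → take A (17 @ 136) → take 20/35 of D → 80.00; 44/44 used.
2 item(s) taken whole; one partial (take 20/35 of D).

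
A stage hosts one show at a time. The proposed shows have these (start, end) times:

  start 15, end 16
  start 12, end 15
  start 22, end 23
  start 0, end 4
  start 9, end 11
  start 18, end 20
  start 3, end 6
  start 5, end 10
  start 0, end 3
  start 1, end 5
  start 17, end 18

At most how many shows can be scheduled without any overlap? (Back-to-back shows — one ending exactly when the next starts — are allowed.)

8

By end time: (0,3), (0,4), (1,5), (3,6), (5,10), (9,11), (12,15), (15,16), (17,18), (18,20), (22,23).
Pick (0,3); next start ≥ 3 → (3,6); next start ≥ 6 → (9,11); next start ≥ 11 → (12,15); next start ≥ 15 → (15,16); next start ≥ 16 → (17,18); next start ≥ 18 → (18,20); next start ≥ 20 → (22,23).
Selected 8 shows.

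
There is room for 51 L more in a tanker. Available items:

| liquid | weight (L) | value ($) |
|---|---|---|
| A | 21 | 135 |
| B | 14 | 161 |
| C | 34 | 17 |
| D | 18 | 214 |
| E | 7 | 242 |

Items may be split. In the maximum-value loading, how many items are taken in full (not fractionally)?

3

Sort by value per unit weight and fill in that order.
Order: E (242/7=34.57) > D (214/18=11.89) > B (161/14=11.50) > A (135/21=6.43) > C (17/34=0.50)
Fill: take E (7 @ 242) → take D (18 @ 214) → take B (14 @ 161) → take 12/21 of A → 77.14; 51/51 used.
3 item(s) taken whole; one partial (take 12/21 of A).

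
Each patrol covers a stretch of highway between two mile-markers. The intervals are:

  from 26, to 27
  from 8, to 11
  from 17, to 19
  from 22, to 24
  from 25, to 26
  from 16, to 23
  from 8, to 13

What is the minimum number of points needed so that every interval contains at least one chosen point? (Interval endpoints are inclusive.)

Sort by right endpoint; whenever an interval is uncovered, place a point at its right end.
By right end: [8,11]  [8,13]  [17,19]  [16,23]  [22,24]  [25,26]  [26,27]
[8,11] uncovered → point at 11; [17,19] uncovered → point at 19; [22,24] uncovered → point at 24; [25,26] uncovered → point at 26.
Points: 11, 19, 24, 26 (4 total).

4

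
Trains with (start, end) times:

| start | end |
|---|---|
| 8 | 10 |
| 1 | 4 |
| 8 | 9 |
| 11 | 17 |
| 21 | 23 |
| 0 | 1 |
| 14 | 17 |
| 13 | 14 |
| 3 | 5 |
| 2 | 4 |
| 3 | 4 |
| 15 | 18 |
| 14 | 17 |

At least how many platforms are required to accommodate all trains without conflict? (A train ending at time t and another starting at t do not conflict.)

The answer is the maximum number of intervals overlapping at any instant.
Events (time:±→running): 0:+→1 1:-→0 1:+→1 2:+→2 3:+→3 3:+→4 … peak 4.

4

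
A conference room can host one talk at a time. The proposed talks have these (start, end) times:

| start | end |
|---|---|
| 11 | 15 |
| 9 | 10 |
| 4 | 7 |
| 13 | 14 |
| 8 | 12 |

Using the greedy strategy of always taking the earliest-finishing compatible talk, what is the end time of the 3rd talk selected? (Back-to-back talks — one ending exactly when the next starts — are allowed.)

Sort by end time and greedily take each interval whose start is ≥ the last chosen end.
Sorted by end: (4,7)  (9,10)  (8,12)  (13,14)  (11,15)
take (4,7); take (9,10); take (13,14).
Selected: (4,7) (9,10) (13,14)

14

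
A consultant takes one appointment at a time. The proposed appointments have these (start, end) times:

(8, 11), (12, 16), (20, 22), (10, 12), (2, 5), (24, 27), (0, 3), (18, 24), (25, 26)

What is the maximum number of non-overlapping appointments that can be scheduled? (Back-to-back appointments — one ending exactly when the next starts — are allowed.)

Sort by end time and greedily take each interval whose start is ≥ the last chosen end.
By end time: (0,3), (2,5), (8,11), (10,12), (12,16), (20,22), (18,24), (25,26), (24,27).
Pick (0,3); next start ≥ 3 → (8,11); next start ≥ 11 → (12,16); next start ≥ 16 → (20,22); next start ≥ 22 → (25,26).
Selected 5 appointments.

5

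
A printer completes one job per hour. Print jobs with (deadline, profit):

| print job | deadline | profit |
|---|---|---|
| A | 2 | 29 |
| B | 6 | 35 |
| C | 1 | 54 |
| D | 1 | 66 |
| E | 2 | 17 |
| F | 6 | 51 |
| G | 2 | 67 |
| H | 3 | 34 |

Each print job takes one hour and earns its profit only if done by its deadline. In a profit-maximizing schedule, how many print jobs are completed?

5

By profit: G(d2,67), D(d1,66), C(d1,54), F(d6,51), B(d6,35), H(d3,34), A(d2,29), E(d2,17)
G→slot 2; D→slot 1; C skipped; F→slot 6; B→slot 5; H→slot 3; A skipped; E skipped.
5 of 8 scheduled.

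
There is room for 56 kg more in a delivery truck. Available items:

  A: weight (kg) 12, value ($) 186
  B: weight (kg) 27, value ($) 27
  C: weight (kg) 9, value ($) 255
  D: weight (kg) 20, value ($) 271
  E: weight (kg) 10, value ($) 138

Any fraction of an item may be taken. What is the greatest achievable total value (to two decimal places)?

855.00

Ratios (sorted): C 28.33, A 15.50, E 13.80, D 13.55, B 1.00
take C (9 @ 255); take A (12 @ 186); take E (10 @ 138); take D (20 @ 271); take 5/27 of B → 5.00. Capacity used 56/56.
Total value = 855.00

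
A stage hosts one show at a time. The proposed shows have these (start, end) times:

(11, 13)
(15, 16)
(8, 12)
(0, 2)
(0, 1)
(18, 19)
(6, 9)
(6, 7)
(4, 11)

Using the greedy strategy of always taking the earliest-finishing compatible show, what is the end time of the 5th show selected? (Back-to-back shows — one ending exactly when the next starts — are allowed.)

Order by finish time; keep every interval that doesn't clash with the previous kept one.
By end time: (0,1), (0,2), (6,7), (6,9), (4,11), (8,12), (11,13), (15,16), (18,19).
Pick (0,1); next start ≥ 1 → (6,7); next start ≥ 7 → (8,12); next start ≥ 12 → (15,16); next start ≥ 16 → (18,19).
Selected: (0,1) (6,7) (8,12) (15,16) (18,19)

19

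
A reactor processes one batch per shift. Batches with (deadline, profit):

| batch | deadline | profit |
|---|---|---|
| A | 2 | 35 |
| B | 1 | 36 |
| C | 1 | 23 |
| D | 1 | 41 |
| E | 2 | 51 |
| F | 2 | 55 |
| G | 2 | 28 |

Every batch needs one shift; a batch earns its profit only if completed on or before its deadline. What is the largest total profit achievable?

106

By profit: F(d2,55), E(d2,51), D(d1,41), B(d1,36), A(d2,35), G(d2,28), C(d1,23)
F→slot 2; E→slot 1; D skipped; B skipped; A skipped; G skipped; C skipped.
Profit = 51 + 55 = 106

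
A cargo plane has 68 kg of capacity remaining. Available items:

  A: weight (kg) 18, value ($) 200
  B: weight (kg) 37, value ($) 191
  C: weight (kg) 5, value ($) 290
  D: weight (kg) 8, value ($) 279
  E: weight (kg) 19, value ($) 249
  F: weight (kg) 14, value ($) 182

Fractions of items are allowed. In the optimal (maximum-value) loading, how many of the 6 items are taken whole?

Ratios (sorted): C 58.00, D 34.88, E 13.11, F 13.00, A 11.11, B 5.16
take C (5 @ 290); take D (8 @ 279); take E (19 @ 249); take F (14 @ 182); take A (18 @ 200); take 4/37 of B → 20.65. Capacity used 68/68.
5 item(s) taken whole; one partial (take 4/37 of B).

5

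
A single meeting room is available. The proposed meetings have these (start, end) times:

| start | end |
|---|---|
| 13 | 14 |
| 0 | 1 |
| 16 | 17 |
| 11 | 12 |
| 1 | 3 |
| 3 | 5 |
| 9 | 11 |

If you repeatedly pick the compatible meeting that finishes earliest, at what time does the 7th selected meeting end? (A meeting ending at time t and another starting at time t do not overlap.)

Sort by end time and greedily take each interval whose start is ≥ the last chosen end.
By end time: (0,1), (1,3), (3,5), (9,11), (11,12), (13,14), (16,17).
Pick (0,1); next start ≥ 1 → (1,3); next start ≥ 3 → (3,5); next start ≥ 5 → (9,11); next start ≥ 11 → (11,12); next start ≥ 12 → (13,14); next start ≥ 14 → (16,17).
Selected: (0,1) (1,3) (3,5) (9,11) (11,12) (13,14) (16,17)

17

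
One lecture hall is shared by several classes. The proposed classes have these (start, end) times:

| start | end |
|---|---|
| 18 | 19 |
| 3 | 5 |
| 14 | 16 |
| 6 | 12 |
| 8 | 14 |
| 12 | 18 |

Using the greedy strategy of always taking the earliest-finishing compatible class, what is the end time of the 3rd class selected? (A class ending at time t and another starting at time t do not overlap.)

By end time: (3,5), (6,12), (8,14), (14,16), (12,18), (18,19).
Pick (3,5); next start ≥ 5 → (6,12); next start ≥ 12 → (14,16); next start ≥ 16 → (18,19).
Selected: (3,5) (6,12) (14,16) (18,19)

16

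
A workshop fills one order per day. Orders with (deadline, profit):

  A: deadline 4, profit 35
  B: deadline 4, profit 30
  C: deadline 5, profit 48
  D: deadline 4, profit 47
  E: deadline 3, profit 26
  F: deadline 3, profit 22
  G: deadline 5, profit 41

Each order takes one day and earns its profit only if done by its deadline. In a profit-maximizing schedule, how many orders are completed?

By profit: C(d5,48), D(d4,47), G(d5,41), A(d4,35), B(d4,30), E(d3,26), F(d3,22)
C→slot 5; D→slot 4; G→slot 3; A→slot 2; B→slot 1; E skipped; F skipped.
5 of 7 scheduled.

5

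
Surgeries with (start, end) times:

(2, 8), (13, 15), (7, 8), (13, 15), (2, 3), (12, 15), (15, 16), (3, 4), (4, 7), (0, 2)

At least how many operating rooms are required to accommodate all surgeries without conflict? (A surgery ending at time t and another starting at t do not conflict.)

3

The answer is the maximum number of intervals overlapping at any instant.
Events (time:±→running): 0:+→1 2:-→0 2:+→1 2:+→2 3:-→1 3:+→2 4:-→1 4:+→2 7:-→1 7:+→2 8:-→1 8:-→0 12:+→1 13:+→2 13:+→3 … peak 3.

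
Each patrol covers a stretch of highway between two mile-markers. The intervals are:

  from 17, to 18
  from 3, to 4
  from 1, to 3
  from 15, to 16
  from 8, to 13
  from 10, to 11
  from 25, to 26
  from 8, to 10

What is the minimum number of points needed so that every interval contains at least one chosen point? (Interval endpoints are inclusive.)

Process intervals by earliest right end; each time one isn't hit yet, stab at its right endpoint.
By right end: [1,3]  [3,4]  [8,10]  [10,11]  [8,13]  [15,16]  [17,18]  [25,26]
[1,3] uncovered → point at 3; [8,10] uncovered → point at 10; [15,16] uncovered → point at 16; [17,18] uncovered → point at 18; [25,26] uncovered → point at 26.
Points: 3, 10, 16, 18, 26 (5 total).

5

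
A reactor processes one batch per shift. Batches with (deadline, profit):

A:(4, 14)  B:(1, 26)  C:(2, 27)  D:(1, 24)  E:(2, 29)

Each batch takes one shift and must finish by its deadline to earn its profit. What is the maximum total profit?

70

Sort by profit descending; place each in the latest free slot ≤ its deadline.
By profit: E(d2,29), C(d2,27), B(d1,26), D(d1,24), A(d4,14)
E→slot 2; C→slot 1; B skipped; D skipped; A→slot 4.
Profit = 27 + 29 + 14 = 70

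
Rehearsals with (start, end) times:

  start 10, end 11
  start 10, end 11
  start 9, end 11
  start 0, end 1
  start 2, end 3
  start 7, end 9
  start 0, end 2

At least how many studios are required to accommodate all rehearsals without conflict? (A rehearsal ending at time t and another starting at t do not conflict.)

3

starts: [0, 0, 2, 7, 9, 10, 10]
ends:   [1, 2, 3, 9, 11, 11, 11]
s0→1 s0→2 e1→1 e2→0 s2→1 e3→0 s7→1 e9→0 s9→1 s10→2 s10→3  — peak 3.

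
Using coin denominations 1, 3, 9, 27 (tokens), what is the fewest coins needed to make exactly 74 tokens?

6

74 = 2×27 + 2×9 + 2×1
Total coins = 2 + 2 + 2 = 6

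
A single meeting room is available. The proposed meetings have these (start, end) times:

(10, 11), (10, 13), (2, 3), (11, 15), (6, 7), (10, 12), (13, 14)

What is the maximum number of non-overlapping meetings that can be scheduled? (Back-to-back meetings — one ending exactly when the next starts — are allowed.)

4

Greedy by earliest finish: after sorting by end time, pick each interval compatible with the last pick.
Sorted by end: (2,3)  (6,7)  (10,11)  (10,12)  (10,13)  (13,14)  (11,15)
take (2,3); take (6,7); take (10,11); skip (10,12); take (13,14).
Selected 4 meetings.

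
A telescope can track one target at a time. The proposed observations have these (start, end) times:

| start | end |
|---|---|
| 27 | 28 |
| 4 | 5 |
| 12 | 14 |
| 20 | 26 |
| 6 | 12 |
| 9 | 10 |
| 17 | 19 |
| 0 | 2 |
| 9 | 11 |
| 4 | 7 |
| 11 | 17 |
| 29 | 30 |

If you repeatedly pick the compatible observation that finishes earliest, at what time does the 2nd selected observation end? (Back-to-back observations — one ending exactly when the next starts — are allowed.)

Order by finish time; keep every interval that doesn't clash with the previous kept one.
Sorted by end: (0,2)  (4,5)  (4,7)  (9,10)  (9,11)  (6,12)  (12,14)  (11,17)  (17,19)  (20,26)  (27,28)  (29,30)
take (0,2); take (4,5); take (9,10); skip (9,11); take (12,14); skip (11,17); take (17,19); take (20,26); take (27,28); take (29,30).
Selected: (0,2) (4,5) (9,10) (12,14) (17,19) (20,26) (27,28) (29,30)

5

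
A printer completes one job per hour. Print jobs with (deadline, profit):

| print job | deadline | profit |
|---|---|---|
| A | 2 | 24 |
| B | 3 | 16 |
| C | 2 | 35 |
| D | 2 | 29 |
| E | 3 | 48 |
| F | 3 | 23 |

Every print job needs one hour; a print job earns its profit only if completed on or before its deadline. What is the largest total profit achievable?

Profit order: E=48 C=35 D=29 A=24 F=23 B=16
Assign: E→slot 3, C→slot 2, D→slot 1, A skipped, F skipped, B skipped.
Slots: [1:D] [2:C] [3:E]
Profit = 29 + 35 + 48 = 112

112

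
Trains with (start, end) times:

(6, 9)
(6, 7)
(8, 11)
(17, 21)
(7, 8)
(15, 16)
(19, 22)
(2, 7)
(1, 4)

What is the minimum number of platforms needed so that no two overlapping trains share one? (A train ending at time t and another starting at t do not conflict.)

The answer is the maximum number of intervals overlapping at any instant.
starts: [1, 2, 6, 6, 7, 8, 15, 17, 19]
ends:   [4, 7, 7, 8, 9, 11, 16, 21, 22]
s1→1 s2→2 e4→1 s6→2 s6→3  — peak 3.

3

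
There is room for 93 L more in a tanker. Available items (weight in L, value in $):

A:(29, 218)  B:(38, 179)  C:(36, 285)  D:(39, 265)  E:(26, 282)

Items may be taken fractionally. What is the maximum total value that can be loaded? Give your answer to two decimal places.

798.59

Greedy by value/weight ratio, highest first.
Order: E (282/26=10.85) > C (285/36=7.92) > A (218/29=7.52) > D (265/39=6.79) > B (179/38=4.71)
Fill: take E (26 @ 282) → take C (36 @ 285) → take A (29 @ 218) → take 2/39 of D → 13.59; 93/93 used.
Total value = 798.59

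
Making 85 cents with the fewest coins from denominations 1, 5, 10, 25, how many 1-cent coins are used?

Greedy: take as many of the largest coin as possible, then repeat with the remainder.
85 − 3×25→10 − 1×10→0
Count of 1: 0

0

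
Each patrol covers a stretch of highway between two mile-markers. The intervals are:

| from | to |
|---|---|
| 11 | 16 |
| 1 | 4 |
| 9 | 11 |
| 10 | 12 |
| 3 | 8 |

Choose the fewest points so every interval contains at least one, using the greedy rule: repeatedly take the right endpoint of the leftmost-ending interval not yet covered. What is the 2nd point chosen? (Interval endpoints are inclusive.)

By right end: [1,4]  [3,8]  [9,11]  [10,12]  [11,16]
[1,4] uncovered → point at 4; [9,11] uncovered → point at 11.
Points: 4, 11 (2 total).

11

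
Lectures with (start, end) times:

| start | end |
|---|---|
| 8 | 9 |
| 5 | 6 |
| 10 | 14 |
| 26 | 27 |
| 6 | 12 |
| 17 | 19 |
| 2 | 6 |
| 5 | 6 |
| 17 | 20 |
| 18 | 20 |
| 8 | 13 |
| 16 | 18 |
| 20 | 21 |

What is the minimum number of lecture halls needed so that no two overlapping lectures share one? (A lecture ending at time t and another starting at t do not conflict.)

The answer is the maximum number of intervals overlapping at any instant.
Events (time:±→running): 2:+→1 5:+→2 5:+→3 … peak 3.

3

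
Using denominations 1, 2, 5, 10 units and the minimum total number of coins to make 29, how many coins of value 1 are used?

29 = 2×10 + 1×5 + 2×2
Count of 1: 0

0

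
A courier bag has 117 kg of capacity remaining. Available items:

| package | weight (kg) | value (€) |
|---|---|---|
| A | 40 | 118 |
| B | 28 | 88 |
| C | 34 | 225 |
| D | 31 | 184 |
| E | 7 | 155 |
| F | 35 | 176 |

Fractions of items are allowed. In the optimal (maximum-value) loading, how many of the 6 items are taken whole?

4

Greedy by value/weight ratio, highest first.
Order: E (155/7=22.14) > C (225/34=6.62) > D (184/31=5.94) > F (176/35=5.03) > B (88/28=3.14) > A (118/40=2.95)
Fill: take E (7 @ 155) → take C (34 @ 225) → take D (31 @ 184) → take F (35 @ 176) → take 10/28 of B → 31.43; 117/117 used.
4 item(s) taken whole; one partial (take 10/28 of B).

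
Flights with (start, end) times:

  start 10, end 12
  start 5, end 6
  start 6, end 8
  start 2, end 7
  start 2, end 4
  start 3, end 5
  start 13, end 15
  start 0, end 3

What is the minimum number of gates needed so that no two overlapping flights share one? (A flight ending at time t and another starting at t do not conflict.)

Events (time:±→running): 0:+→1 2:+→2 2:+→3 … peak 3.

3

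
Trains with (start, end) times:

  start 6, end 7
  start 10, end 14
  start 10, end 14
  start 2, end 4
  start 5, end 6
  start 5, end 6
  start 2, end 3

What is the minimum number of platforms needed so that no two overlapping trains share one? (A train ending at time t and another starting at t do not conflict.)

2

Events (time:±→running): 2:+→1 2:+→2 … peak 2.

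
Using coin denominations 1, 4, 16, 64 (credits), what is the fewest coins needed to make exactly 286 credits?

286 − 4×64→30 − 1×16→14 − 3×4→2 − 2×1→0
Total coins = 4 + 1 + 3 + 2 = 10

10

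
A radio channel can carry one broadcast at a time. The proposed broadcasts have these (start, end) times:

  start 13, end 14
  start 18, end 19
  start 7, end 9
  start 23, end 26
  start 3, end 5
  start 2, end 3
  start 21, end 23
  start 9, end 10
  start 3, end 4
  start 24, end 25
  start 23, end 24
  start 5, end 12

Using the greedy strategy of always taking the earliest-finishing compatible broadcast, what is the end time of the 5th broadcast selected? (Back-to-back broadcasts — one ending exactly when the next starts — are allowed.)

14

Greedy by earliest finish: after sorting by end time, pick each interval compatible with the last pick.
By end time: (2,3), (3,4), (3,5), (7,9), (9,10), (5,12), (13,14), (18,19), (21,23), (23,24), (24,25), (23,26).
Pick (2,3); next start ≥ 3 → (3,4); next start ≥ 4 → (7,9); next start ≥ 9 → (9,10); next start ≥ 10 → (13,14); next start ≥ 14 → (18,19); next start ≥ 19 → (21,23); next start ≥ 23 → (23,24); next start ≥ 24 → (24,25).
Selected: (2,3) (3,4) (7,9) (9,10) (13,14) (18,19) (21,23) (23,24) (24,25)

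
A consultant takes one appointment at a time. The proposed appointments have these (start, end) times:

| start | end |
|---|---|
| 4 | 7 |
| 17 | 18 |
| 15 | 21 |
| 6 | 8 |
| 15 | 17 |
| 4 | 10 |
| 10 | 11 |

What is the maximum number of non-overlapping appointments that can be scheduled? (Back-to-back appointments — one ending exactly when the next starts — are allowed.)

Sort by end time and greedily take each interval whose start is ≥ the last chosen end.
Sorted by end: (4,7)  (6,8)  (4,10)  (10,11)  (15,17)  (17,18)  (15,21)
take (4,7); skip (4,10); take (10,11); take (15,17); take (17,18).
Selected 4 appointments.

4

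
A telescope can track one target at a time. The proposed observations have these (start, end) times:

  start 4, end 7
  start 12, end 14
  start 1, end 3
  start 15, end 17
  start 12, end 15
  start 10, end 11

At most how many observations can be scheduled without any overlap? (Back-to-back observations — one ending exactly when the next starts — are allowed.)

Order by finish time; keep every interval that doesn't clash with the previous kept one.
By end time: (1,3), (4,7), (10,11), (12,14), (12,15), (15,17).
Pick (1,3); next start ≥ 3 → (4,7); next start ≥ 7 → (10,11); next start ≥ 11 → (12,14); next start ≥ 14 → (15,17).
Selected 5 observations.

5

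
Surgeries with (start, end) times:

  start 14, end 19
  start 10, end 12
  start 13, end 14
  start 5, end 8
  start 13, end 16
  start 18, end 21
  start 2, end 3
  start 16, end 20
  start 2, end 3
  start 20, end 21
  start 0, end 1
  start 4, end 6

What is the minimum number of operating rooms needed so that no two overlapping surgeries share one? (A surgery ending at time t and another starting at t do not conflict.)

Count concurrent intervals with a sweep; the peak is the room count.
starts: [0, 2, 2, 4, 5, 10, 13, 13, 14, 16, 18, 20]
ends:   [1, 3, 3, 6, 8, 12, 14, 16, 19, 20, 21, 21]
s0→1 e1→0 s2→1 s2→2 e3→1 e3→0 s4→1 s5→2 e6→1 e8→0 s10→1 e12→0 s13→1 s13→2 e14→1 s14→2 e16→1 s16→2 s18→3  — peak 3.

3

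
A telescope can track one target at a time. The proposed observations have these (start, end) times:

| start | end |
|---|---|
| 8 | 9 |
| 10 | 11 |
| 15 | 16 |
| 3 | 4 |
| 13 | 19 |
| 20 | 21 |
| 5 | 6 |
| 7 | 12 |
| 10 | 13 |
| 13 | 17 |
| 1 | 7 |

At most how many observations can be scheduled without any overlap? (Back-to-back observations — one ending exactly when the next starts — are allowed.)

By end time: (3,4), (5,6), (1,7), (8,9), (10,11), (7,12), (10,13), (15,16), (13,17), (13,19), (20,21).
Pick (3,4); next start ≥ 4 → (5,6); next start ≥ 6 → (8,9); next start ≥ 9 → (10,11); next start ≥ 11 → (15,16); next start ≥ 16 → (20,21).
Selected 6 observations.

6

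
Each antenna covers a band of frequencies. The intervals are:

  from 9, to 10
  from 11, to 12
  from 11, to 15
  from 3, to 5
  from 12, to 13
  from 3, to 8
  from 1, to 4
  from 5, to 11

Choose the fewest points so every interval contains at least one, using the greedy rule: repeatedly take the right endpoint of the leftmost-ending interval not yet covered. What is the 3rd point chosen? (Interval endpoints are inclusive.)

Sort by right endpoint; whenever an interval is uncovered, place a point at its right end.
By right end: [1,4]  [3,5]  [3,8]  [9,10]  [5,11]  [11,12]  [12,13]  [11,15]
[1,4] uncovered → point at 4; [9,10] uncovered → point at 10; [11,12] uncovered → point at 12.
Points: 4, 10, 12 (3 total).

12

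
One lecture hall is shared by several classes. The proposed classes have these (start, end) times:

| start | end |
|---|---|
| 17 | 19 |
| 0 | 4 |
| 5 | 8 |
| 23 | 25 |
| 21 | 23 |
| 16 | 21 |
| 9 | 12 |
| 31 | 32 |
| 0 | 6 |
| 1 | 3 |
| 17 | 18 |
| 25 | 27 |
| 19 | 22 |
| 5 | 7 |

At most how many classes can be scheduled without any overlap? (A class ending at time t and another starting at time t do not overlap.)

Greedy by earliest finish: after sorting by end time, pick each interval compatible with the last pick.
By end time: (1,3), (0,4), (0,6), (5,7), (5,8), (9,12), (17,18), (17,19), (16,21), (19,22), (21,23), (23,25), (25,27), (31,32).
Pick (1,3); next start ≥ 3 → (5,7); next start ≥ 7 → (9,12); next start ≥ 12 → (17,18); next start ≥ 18 → (19,22); next start ≥ 22 → (23,25); next start ≥ 25 → (25,27); next start ≥ 27 → (31,32).
Selected 8 classes.

8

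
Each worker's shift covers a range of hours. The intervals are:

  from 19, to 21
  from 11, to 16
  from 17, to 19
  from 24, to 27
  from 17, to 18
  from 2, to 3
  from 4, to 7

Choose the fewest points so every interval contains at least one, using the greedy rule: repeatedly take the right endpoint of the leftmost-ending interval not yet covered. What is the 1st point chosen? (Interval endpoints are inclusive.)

Process intervals by earliest right end; each time one isn't hit yet, stab at its right endpoint.
By right end: [2,3]  [4,7]  [11,16]  [17,18]  [17,19]  [19,21]  [24,27]
[2,3] uncovered → point at 3; [4,7] uncovered → point at 7; [11,16] uncovered → point at 16; [17,18] uncovered → point at 18; [19,21] uncovered → point at 21; [24,27] uncovered → point at 27.
Points: 3, 7, 16, 18, 21, 27 (6 total).

3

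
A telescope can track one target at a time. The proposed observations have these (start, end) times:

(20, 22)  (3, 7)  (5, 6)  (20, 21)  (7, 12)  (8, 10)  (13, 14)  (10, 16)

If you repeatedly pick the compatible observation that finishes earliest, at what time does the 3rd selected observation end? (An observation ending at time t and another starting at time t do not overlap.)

14

Sorted by end: (5,6)  (3,7)  (8,10)  (7,12)  (13,14)  (10,16)  (20,21)  (20,22)
take (5,6); skip (3,7); take (8,10); skip (7,12); take (13,14); take (20,21).
Selected: (5,6) (8,10) (13,14) (20,21)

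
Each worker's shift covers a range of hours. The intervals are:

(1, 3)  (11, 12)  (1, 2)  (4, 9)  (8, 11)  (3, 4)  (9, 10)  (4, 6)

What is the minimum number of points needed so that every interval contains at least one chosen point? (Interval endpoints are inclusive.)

Sort by right endpoint; whenever an interval is uncovered, place a point at its right end.
By right end: [1,2]  [1,3]  [3,4]  [4,6]  [4,9]  [9,10]  [8,11]  [11,12]
[1,2] uncovered → point at 2; [3,4] uncovered → point at 4; [9,10] uncovered → point at 10; [11,12] uncovered → point at 12.
Points: 2, 4, 10, 12 (4 total).

4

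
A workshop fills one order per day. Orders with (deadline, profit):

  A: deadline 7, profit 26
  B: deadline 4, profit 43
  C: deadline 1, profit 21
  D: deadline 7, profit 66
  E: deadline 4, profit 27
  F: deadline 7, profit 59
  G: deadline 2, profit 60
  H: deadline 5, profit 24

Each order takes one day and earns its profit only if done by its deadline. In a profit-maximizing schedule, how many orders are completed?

7

Take jobs in profit order; each goes to the latest open slot no later than its deadline.
By profit: D(d7,66), G(d2,60), F(d7,59), B(d4,43), E(d4,27), A(d7,26), H(d5,24), C(d1,21)
D→slot 7; G→slot 2; F→slot 6; B→slot 4; E→slot 3; A→slot 5; H→slot 1; C skipped.
7 of 8 scheduled.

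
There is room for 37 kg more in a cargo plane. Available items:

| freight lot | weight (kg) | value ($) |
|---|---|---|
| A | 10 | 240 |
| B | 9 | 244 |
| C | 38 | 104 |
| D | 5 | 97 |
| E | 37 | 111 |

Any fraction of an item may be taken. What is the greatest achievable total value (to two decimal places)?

Order: B (244/9=27.11) > A (240/10=24.00) > D (97/5=19.40) > E (111/37=3.00) > C (104/38=2.74)
Fill: take B (9 @ 244) → take A (10 @ 240) → take D (5 @ 97) → take 13/37 of E → 39.00; 37/37 used.
Total value = 620.00

620.00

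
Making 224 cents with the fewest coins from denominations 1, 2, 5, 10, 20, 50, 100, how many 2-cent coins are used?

2

Use the largest denomination that fits, subtract, and repeat.
224 − 2×100→24 − 1×20→4 − 2×2→0
Count of 2: 2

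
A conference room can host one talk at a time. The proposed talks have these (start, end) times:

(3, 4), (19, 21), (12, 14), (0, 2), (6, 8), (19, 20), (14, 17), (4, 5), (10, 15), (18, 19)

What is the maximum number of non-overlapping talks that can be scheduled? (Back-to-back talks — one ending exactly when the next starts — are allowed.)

8

By end time: (0,2), (3,4), (4,5), (6,8), (12,14), (10,15), (14,17), (18,19), (19,20), (19,21).
Pick (0,2); next start ≥ 2 → (3,4); next start ≥ 4 → (4,5); next start ≥ 5 → (6,8); next start ≥ 8 → (12,14); next start ≥ 14 → (14,17); next start ≥ 17 → (18,19); next start ≥ 19 → (19,20).
Selected 8 talks.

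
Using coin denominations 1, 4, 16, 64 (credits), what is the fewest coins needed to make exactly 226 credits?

7

Greedy: take as many of the largest coin as possible, then repeat with the remainder.
226 − 3×64→34 − 2×16→2 − 2×1→0
Total coins = 3 + 2 + 2 = 7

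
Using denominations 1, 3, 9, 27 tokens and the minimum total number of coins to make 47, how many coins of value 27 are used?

1

47 = 1×27 + 2×9 + 2×1
Count of 27: 1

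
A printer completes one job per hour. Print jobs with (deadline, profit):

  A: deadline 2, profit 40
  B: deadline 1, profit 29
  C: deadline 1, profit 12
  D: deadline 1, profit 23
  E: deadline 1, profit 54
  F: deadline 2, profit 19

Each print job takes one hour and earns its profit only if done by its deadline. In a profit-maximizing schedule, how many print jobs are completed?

Sort by profit descending; place each in the latest free slot ≤ its deadline.
By profit: E(d1,54), A(d2,40), B(d1,29), D(d1,23), F(d2,19), C(d1,12)
E→slot 1; A→slot 2; B skipped; D skipped; F skipped; C skipped.
2 of 6 scheduled.

2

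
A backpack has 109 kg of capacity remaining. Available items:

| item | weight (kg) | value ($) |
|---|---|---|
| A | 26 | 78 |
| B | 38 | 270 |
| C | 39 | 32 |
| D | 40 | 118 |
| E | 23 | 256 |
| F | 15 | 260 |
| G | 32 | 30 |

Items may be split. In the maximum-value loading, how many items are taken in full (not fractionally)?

4

Ratios (sorted): F 17.33, E 11.13, B 7.11, A 3.00, D 2.95, G 0.94, C 0.82
take F (15 @ 260); take E (23 @ 256); take B (38 @ 270); take A (26 @ 78); take 7/40 of D → 20.65. Capacity used 109/109.
4 item(s) taken whole; one partial (take 7/40 of D).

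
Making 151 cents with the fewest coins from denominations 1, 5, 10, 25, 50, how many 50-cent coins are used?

Use the largest denomination that fits, subtract, and repeat.
151 − 3×50→1 − 1×1→0
Count of 50: 3

3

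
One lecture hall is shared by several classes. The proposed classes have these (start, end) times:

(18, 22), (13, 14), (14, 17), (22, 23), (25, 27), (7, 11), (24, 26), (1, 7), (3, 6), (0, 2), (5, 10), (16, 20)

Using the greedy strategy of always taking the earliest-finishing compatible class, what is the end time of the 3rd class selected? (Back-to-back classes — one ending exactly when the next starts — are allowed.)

11

Sort by end time and greedily take each interval whose start is ≥ the last chosen end.
Sorted by end: (0,2)  (3,6)  (1,7)  (5,10)  (7,11)  (13,14)  (14,17)  (16,20)  (18,22)  (22,23)  (24,26)  (25,27)
take (0,2); take (3,6); take (7,11); take (13,14); take (14,17); take (18,22); take (22,23); take (24,26); skip (25,27).
Selected: (0,2) (3,6) (7,11) (13,14) (14,17) (18,22) (22,23) (24,26)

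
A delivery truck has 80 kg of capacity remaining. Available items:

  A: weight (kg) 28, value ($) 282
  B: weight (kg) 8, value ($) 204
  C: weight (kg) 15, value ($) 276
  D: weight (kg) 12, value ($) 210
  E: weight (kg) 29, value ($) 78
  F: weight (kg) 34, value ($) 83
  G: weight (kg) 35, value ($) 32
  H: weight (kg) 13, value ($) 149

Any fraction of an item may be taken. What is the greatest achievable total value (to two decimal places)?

1131.76

Ratios (sorted): B 25.50, C 18.40, D 17.50, H 11.46, A 10.07, E 2.69, F 2.44, G 0.91
take B (8 @ 204); take C (15 @ 276); take D (12 @ 210); take H (13 @ 149); take A (28 @ 282); take 4/29 of E → 10.76. Capacity used 80/80.
Total value = 1131.76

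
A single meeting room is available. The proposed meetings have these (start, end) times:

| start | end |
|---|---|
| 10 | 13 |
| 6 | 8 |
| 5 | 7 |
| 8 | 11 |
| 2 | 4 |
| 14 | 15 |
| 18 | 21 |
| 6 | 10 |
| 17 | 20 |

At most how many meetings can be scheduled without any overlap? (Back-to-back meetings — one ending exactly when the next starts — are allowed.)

5

Order by finish time; keep every interval that doesn't clash with the previous kept one.
By end time: (2,4), (5,7), (6,8), (6,10), (8,11), (10,13), (14,15), (17,20), (18,21).
Pick (2,4); next start ≥ 4 → (5,7); next start ≥ 7 → (8,11); next start ≥ 11 → (14,15); next start ≥ 15 → (17,20).
Selected 5 meetings.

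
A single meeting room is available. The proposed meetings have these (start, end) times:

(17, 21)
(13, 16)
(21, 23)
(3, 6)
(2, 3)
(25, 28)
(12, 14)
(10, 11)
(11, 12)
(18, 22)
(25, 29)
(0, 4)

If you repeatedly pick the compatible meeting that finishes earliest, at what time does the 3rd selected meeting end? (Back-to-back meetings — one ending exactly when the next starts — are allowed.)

Sort by end time and greedily take each interval whose start is ≥ the last chosen end.
Sorted by end: (2,3)  (0,4)  (3,6)  (10,11)  (11,12)  (12,14)  (13,16)  (17,21)  (18,22)  (21,23)  (25,28)  (25,29)
take (2,3); skip (0,4); take (3,6); take (10,11); take (11,12); take (12,14); take (17,21); take (21,23); take (25,28); skip (25,29).
Selected: (2,3) (3,6) (10,11) (11,12) (12,14) (17,21) (21,23) (25,28)

11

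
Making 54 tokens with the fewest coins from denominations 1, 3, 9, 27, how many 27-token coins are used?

2

54 = 2×27
Count of 27: 2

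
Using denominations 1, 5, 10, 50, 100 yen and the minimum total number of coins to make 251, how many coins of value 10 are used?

0

251 = 2×100 + 1×50 + 1×1
Count of 10: 0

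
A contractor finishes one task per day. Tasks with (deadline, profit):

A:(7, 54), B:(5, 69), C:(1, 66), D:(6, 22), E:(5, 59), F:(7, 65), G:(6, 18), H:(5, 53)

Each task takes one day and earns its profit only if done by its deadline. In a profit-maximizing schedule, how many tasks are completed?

7

Sort by profit descending; place each in the latest free slot ≤ its deadline.
By profit: B(d5,69), C(d1,66), F(d7,65), E(d5,59), A(d7,54), H(d5,53), D(d6,22), G(d6,18)
B→slot 5; C→slot 1; F→slot 7; E→slot 4; A→slot 6; H→slot 3; D→slot 2; G skipped.
7 of 8 scheduled.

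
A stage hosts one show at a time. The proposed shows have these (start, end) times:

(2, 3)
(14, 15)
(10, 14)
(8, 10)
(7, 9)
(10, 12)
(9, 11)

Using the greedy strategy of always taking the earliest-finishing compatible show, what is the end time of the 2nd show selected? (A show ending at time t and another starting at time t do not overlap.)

Sorted by end: (2,3)  (7,9)  (8,10)  (9,11)  (10,12)  (10,14)  (14,15)
take (2,3); take (7,9); skip (8,10); take (9,11); take (14,15).
Selected: (2,3) (7,9) (9,11) (14,15)

9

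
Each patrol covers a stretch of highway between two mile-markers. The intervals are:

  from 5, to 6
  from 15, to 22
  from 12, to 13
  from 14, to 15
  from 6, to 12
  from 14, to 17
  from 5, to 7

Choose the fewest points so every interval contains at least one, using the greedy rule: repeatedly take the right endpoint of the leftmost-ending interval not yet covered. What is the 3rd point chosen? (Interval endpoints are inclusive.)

15

By right end: [5,6]  [5,7]  [6,12]  [12,13]  [14,15]  [14,17]  [15,22]
[5,6] uncovered → point at 6; [12,13] uncovered → point at 13; [14,15] uncovered → point at 15.
Points: 6, 13, 15 (3 total).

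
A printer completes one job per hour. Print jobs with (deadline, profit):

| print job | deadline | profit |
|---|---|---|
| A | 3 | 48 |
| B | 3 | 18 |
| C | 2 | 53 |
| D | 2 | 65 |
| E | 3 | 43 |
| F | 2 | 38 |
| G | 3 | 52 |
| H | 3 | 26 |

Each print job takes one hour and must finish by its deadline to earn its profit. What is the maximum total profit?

170

By profit: D(d2,65), C(d2,53), G(d3,52), A(d3,48), E(d3,43), F(d2,38), H(d3,26), B(d3,18)
D→slot 2; C→slot 1; G→slot 3; A skipped; E skipped; F skipped; H skipped; B skipped.
Profit = 53 + 65 + 52 = 170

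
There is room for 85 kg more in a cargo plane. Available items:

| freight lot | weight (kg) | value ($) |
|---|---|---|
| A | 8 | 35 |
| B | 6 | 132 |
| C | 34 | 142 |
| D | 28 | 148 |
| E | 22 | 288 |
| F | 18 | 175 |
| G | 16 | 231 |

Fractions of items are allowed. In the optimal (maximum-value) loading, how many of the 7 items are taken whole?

4

Ratios (sorted): B 22.00, G 14.44, E 13.09, F 9.72, D 5.29, A 4.38, C 4.18
take B (6 @ 132); take G (16 @ 231); take E (22 @ 288); take F (18 @ 175); take 23/28 of D → 121.57. Capacity used 85/85.
4 item(s) taken whole; one partial (take 23/28 of D).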